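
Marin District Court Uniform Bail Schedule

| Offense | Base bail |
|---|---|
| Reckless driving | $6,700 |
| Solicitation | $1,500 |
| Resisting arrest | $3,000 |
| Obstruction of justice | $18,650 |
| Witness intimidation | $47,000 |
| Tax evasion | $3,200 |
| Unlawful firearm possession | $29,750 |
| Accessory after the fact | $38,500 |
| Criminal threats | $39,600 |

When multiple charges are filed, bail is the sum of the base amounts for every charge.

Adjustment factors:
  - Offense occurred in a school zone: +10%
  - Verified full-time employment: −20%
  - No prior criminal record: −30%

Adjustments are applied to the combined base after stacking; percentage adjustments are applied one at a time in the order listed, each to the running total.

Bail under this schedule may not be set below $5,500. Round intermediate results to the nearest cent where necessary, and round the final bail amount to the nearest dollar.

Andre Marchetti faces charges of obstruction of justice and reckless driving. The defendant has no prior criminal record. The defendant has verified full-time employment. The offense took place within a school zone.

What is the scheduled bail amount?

$15,616

Base amounts from the schedule: obstruction of justice $18,650; reckless driving $6,700.
Stacking rule: sum of all bases. $18,650 + $6,700 = $25,350.
Offense occurred in a school zone (+10%): $25,350 × 1.1 = $27,885.
Verified full-time employment (−20%): $27,885 × 0.8 = $22,308.
No prior criminal record (−30%): $22,308 × 0.7 = $15,615.60.
$15,615.60 is at or above the $5,500 minimum.
Rounded to the nearest dollar: $15,616.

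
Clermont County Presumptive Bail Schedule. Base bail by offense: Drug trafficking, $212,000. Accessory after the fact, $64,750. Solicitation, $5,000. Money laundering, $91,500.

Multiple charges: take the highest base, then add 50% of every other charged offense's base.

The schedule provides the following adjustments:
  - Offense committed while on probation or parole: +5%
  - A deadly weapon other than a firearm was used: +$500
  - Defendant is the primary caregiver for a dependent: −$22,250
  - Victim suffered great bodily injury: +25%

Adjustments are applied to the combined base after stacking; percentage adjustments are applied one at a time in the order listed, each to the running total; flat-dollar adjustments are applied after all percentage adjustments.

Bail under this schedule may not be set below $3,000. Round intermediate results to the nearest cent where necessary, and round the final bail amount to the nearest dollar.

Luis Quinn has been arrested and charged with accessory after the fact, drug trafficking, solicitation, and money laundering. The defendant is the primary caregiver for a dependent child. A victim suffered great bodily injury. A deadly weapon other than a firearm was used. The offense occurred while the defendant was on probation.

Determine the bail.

Base amounts from the schedule: accessory after the fact $64,750; drug trafficking $212,000; solicitation $5,000; money laundering $91,500.
Stacking rule: highest base plus 50% of each additional charge. Highest is drug trafficking at $212,000. Additional: $64,750 × 50% = $32,375; $5,000 × 50% = $2,500; $91,500 × 50% = $45,750. Combined base = $212,000 + $80,625 = $292,625.
Offense committed while on probation or parole (+5%): $292,625 × 1.05 = $307,256.25.
Victim suffered great bodily injury (+25%): $307,256.25 × 1.25 = $384,070.31.
A deadly weapon other than a firearm was used (+$500 flat): $384,070.31 + $500 = $384,570.31.
Defendant is the primary caregiver for a dependent (−$22,250 flat): $384,570.31 − $22,250 = $362,320.31.
$362,320.31 is at or above the $3,000 minimum.
Rounded to the nearest dollar: $362,320.

$362,320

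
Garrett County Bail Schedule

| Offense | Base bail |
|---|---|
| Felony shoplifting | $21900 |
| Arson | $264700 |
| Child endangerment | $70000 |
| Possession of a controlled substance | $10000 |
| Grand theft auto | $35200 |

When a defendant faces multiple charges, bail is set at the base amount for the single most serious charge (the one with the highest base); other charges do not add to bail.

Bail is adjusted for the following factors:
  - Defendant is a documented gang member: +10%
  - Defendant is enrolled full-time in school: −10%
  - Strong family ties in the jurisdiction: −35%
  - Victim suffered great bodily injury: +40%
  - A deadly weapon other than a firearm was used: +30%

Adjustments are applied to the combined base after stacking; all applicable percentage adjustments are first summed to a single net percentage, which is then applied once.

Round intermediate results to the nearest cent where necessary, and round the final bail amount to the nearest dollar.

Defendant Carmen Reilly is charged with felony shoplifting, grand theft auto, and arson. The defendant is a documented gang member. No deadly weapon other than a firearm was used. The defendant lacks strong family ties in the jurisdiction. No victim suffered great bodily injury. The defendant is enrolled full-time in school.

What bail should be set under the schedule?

Base amounts from the schedule: felony shoplifting $21900; grand theft auto $35200; arson $264700.
Stacking rule: use the highest base only. Highest is arson at $264700. Combined base = $264700.
Net percentage adjustment: +10% −10% = +0%. $264700 × 1 = $264700.

$264700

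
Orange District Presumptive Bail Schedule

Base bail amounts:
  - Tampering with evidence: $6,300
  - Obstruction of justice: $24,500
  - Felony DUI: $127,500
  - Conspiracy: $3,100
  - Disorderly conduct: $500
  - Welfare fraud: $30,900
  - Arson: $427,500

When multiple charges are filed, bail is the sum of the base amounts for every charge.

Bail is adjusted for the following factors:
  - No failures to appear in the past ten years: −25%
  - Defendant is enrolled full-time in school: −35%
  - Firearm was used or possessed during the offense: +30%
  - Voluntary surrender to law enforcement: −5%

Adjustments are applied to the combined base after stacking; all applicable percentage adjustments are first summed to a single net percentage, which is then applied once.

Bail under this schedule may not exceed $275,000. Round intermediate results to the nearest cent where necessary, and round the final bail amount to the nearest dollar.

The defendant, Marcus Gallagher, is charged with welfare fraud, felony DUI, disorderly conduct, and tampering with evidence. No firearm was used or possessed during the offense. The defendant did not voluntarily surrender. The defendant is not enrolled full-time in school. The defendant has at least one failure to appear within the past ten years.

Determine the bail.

$165,200

Base amounts from the schedule: welfare fraud $30,900; felony DUI $127,500; disorderly conduct $500; tampering with evidence $6,300.
Stacking rule: sum of all bases. $30,900 + $127,500 + $500 + $6,300 = $165,200.
No adjustment factors apply to this defendant.
$165,200 is within the $275,000 maximum.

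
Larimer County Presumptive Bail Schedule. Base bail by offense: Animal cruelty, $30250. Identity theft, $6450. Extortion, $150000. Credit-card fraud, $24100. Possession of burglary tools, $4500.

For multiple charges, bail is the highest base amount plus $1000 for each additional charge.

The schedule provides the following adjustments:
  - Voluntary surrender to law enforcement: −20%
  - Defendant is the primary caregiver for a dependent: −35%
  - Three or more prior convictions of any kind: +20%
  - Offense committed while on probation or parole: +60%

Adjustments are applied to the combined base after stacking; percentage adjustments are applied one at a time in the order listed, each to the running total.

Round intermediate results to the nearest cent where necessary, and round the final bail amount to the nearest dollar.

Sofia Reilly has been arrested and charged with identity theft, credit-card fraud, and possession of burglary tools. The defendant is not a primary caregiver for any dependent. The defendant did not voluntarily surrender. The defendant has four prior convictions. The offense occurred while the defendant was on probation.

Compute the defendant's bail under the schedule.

$50112

Base amounts from the schedule: identity theft $6450; credit-card fraud $24100; possession of burglary tools $4500.
Stacking rule: highest base plus $1000 per additional charge. Highest is credit-card fraud at $24100; 2 additional charges → +$2000. Combined base = $26100.
Three or more prior convictions of any kind (+20%): $26100 × 1.2 = $31320.
Offense committed while on probation or parole (+60%): $31320 × 1.6 = $50112.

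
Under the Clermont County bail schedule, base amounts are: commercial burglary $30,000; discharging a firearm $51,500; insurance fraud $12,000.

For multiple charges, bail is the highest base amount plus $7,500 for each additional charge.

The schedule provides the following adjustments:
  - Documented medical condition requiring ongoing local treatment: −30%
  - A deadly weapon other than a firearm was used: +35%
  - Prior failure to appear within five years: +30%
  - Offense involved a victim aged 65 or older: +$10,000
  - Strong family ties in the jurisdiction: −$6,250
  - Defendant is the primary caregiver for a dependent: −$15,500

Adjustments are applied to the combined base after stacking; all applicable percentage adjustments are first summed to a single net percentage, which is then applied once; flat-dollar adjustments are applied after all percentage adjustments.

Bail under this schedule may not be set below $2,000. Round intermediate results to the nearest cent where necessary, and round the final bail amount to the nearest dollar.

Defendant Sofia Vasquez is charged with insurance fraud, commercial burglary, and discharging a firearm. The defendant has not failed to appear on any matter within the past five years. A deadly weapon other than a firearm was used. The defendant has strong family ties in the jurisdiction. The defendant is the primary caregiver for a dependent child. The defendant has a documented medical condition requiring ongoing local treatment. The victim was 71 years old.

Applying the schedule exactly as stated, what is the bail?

Base amounts from the schedule: insurance fraud $12,000; commercial burglary $30,000; discharging a firearm $51,500.
Stacking rule: highest base plus $7,500 per additional charge. Highest is discharging a firearm at $51,500; 2 additional charges → +$15,000. Combined base = $66,500.
Net percentage adjustment: −30% +35% = +5%. $66,500 × 1.05 = $69,825.
Offense involved a victim aged 65 or older (+$10,000 flat): $69,825 + $10,000 = $79,825.
Strong family ties in the jurisdiction (−$6,250 flat): $79,825 − $6,250 = $73,575.
Defendant is the primary caregiver for a dependent (−$15,500 flat): $73,575 − $15,500 = $58,075.
$58,075 is at or above the $2,000 minimum.

$58,075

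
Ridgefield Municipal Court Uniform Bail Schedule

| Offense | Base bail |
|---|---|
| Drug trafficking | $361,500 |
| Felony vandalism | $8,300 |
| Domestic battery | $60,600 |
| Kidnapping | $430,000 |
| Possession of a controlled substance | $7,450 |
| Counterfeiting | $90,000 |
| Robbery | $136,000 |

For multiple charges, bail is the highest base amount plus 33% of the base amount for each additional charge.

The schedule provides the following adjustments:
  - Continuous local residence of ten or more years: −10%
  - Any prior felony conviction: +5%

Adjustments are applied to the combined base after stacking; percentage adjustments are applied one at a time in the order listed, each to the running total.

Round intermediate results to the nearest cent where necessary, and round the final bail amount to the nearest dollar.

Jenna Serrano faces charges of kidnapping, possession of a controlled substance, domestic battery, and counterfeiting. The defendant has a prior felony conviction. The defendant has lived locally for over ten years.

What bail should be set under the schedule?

Base amounts from the schedule: kidnapping $430,000; possession of a controlled substance $7,450; domestic battery $60,600; counterfeiting $90,000.
Stacking rule: highest base plus 33% of each additional charge. Highest is kidnapping at $430,000. Additional: $7,450 × 33% = $2,458.50; $60,600 × 33% = $19,998; $90,000 × 33% = $29,700. Combined base = $430,000 + $52,156.50 = $482,156.50.
Continuous local residence of ten or more years (−10%): $482,156.50 × 0.9 = $433,940.85.
Any prior felony conviction (+5%): $433,940.85 × 1.05 = $455,637.89.
Rounded to the nearest dollar: $455,638.

$455,638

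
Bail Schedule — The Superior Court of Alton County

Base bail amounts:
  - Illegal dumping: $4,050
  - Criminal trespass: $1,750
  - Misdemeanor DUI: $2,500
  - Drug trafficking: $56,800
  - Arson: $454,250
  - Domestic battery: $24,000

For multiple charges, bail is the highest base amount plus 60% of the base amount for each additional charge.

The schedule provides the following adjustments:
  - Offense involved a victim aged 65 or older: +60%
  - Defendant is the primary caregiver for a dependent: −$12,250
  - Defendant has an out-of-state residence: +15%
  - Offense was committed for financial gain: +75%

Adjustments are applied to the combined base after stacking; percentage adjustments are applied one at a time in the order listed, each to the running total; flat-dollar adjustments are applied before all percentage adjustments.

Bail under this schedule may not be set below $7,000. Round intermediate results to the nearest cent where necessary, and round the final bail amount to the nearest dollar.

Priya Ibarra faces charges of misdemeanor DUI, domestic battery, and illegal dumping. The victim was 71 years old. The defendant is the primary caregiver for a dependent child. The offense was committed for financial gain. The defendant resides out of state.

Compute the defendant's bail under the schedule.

Base amounts from the schedule: misdemeanor DUI $2,500; domestic battery $24,000; illegal dumping $4,050.
Stacking rule: highest base plus 60% of each additional charge. Highest is domestic battery at $24,000. Additional: $2,500 × 60% = $1,500; $4,050 × 60% = $2,430. Combined base = $24,000 + $3,930 = $27,930.
Defendant is the primary caregiver for a dependent (−$12,250 flat): $27,930 − $12,250 = $15,680.
Offense involved a victim aged 65 or older (+60%): $15,680 × 1.6 = $25,088.
Defendant has an out-of-state residence (+15%): $25,088 × 1.15 = $28,851.20.
Offense was committed for financial gain (+75%): $28,851.20 × 1.75 = $50,489.60.
$50,489.60 is at or above the $7,000 minimum.
Rounded to the nearest dollar: $50,490.

$50,490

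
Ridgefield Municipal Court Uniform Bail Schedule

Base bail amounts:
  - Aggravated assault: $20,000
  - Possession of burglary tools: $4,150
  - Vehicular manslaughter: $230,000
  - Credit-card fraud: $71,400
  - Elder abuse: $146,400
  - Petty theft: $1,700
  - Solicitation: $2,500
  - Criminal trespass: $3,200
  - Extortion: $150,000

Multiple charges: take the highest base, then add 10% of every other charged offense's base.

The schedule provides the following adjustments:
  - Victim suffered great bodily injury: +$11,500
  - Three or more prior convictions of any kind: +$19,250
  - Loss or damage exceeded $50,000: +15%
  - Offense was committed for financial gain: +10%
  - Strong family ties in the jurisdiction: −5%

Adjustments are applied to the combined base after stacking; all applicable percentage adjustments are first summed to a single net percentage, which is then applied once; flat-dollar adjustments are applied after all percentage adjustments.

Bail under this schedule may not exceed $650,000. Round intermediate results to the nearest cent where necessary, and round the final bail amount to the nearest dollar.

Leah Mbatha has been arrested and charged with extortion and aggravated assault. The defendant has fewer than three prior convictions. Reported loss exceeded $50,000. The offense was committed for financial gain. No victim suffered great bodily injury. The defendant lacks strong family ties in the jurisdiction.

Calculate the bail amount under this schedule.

$190,000

Base amounts from the schedule: extortion $150,000; aggravated assault $20,000.
Stacking rule: highest base plus 10% of each additional charge. Highest is extortion at $150,000. Additional: $20,000 × 10% = $2,000. Combined base = $150,000 + $2,000 = $152,000.
Net percentage adjustment: +15% +10% = +25%. $152,000 × 1.25 = $190,000.
$190,000 is within the $650,000 maximum.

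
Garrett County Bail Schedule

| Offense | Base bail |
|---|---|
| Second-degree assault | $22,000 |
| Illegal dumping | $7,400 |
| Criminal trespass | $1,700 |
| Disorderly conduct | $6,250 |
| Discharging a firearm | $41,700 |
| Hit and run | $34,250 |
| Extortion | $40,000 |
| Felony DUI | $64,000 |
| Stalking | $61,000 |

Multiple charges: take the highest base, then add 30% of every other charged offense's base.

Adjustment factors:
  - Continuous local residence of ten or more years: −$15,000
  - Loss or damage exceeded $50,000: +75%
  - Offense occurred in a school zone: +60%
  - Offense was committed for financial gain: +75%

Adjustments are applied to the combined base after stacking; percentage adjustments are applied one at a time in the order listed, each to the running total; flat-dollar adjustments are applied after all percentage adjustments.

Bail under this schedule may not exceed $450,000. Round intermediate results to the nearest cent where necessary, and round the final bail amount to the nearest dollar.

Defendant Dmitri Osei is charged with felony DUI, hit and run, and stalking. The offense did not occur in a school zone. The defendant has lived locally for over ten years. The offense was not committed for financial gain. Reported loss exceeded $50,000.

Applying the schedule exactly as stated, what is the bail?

$147,006

Base amounts from the schedule: felony DUI $64,000; hit and run $34,250; stalking $61,000.
Stacking rule: highest base plus 30% of each additional charge. Highest is felony DUI at $64,000. Additional: $34,250 × 30% = $10,275; $61,000 × 30% = $18,300. Combined base = $64,000 + $28,575 = $92,575.
Loss or damage exceeded $50,000 (+75%): $92,575 × 1.75 = $162,006.25.
Continuous local residence of ten or more years (−$15,000 flat): $162,006.25 − $15,000 = $147,006.25.
$147,006.25 is within the $450,000 maximum.
Rounded to the nearest dollar: $147,006.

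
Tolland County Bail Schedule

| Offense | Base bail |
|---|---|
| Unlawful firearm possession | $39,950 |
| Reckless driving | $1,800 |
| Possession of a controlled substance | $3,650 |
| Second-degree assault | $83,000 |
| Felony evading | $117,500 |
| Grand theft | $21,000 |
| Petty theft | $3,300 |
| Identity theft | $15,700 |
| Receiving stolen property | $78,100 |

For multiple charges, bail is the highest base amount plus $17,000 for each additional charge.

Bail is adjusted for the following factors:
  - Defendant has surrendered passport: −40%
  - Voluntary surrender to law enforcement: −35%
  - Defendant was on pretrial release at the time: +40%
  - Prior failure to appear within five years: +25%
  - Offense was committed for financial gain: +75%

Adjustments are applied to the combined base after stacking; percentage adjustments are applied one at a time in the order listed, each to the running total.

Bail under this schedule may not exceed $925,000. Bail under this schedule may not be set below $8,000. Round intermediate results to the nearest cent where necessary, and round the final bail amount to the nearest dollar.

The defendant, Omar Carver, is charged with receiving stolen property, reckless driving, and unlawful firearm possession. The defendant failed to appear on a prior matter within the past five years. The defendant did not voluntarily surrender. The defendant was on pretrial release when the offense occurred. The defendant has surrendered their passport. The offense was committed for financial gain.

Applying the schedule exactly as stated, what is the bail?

$205,984

Base amounts from the schedule: receiving stolen property $78,100; reckless driving $1,800; unlawful firearm possession $39,950.
Stacking rule: highest base plus $17,000 per additional charge. Highest is receiving stolen property at $78,100; 2 additional charges → +$34,000. Combined base = $112,100.
Defendant has surrendered passport (−40%): $112,100 × 0.6 = $67,260.
Defendant was on pretrial release at the time (+40%): $67,260 × 1.4 = $94,164.
Prior failure to appear within five years (+25%): $94,164 × 1.25 = $117,705.
Offense was committed for financial gain (+75%): $117,705 × 1.75 = $205,983.75.
$205,983.75 is within the $925,000 maximum.
$205,983.75 is at or above the $8,000 minimum.
Rounded to the nearest dollar: $205,984.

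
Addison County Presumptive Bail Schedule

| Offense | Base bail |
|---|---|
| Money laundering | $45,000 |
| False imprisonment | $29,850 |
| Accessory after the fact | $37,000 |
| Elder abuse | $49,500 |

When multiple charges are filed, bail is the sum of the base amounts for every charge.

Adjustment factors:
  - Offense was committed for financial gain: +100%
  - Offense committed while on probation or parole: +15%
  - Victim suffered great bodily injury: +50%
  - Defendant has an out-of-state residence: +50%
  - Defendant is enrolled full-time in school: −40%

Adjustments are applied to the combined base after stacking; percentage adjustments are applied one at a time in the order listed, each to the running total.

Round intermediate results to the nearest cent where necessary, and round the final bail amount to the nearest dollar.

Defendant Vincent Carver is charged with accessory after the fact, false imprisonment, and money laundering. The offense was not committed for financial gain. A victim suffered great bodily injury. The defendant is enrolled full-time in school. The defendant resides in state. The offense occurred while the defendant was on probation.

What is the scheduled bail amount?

Base amounts from the schedule: accessory after the fact $37,000; false imprisonment $29,850; money laundering $45,000.
Stacking rule: sum of all bases. $37,000 + $29,850 + $45,000 = $111,850.
Offense committed while on probation or parole (+15%): $111,850 × 1.15 = $128,627.50.
Victim suffered great bodily injury (+50%): $128,627.50 × 1.5 = $192,941.25.
Defendant is enrolled full-time in school (−40%): $192,941.25 × 0.6 = $115,764.75.
Rounded to the nearest dollar: $115,765.

$115,765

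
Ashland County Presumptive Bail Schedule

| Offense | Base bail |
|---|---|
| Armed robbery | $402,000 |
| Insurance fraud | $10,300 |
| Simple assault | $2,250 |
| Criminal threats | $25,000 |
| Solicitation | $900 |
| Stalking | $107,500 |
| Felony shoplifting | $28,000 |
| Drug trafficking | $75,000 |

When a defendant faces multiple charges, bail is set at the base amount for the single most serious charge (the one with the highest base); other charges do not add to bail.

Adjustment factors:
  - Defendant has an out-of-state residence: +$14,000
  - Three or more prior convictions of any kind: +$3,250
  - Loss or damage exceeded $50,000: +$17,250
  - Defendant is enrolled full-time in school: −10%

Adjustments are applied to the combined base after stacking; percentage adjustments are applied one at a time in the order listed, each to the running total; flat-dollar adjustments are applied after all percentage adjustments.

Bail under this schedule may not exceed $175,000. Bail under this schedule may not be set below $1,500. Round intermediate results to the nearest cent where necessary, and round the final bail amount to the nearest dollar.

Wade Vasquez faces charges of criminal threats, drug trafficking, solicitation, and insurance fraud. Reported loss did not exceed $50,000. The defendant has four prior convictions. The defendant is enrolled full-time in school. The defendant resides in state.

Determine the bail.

Base amounts from the schedule: criminal threats $25,000; drug trafficking $75,000; solicitation $900; insurance fraud $10,300.
Stacking rule: use the highest base only. Highest is drug trafficking at $75,000. Combined base = $75,000.
Defendant is enrolled full-time in school (−10%): $75,000 × 0.9 = $67,500.
Three or more prior convictions of any kind (+$3,250 flat): $67,500 + $3,250 = $70,750.
$70,750 is within the $175,000 maximum.
$70,750 is at or above the $1,500 minimum.

$70,750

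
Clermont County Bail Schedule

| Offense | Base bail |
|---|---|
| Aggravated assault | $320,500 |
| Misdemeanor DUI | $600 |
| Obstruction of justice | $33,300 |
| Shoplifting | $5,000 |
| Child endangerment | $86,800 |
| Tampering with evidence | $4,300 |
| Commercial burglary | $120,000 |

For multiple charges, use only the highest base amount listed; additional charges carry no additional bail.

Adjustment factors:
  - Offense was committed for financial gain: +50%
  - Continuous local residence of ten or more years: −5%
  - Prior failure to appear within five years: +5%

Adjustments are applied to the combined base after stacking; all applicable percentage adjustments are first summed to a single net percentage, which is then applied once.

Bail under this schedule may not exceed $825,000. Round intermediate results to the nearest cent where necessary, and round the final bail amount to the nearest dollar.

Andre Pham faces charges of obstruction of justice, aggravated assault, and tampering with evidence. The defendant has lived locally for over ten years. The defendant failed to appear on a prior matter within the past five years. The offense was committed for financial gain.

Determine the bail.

Base amounts from the schedule: obstruction of justice $33,300; aggravated assault $320,500; tampering with evidence $4,300.
Stacking rule: use the highest base only. Highest is aggravated assault at $320,500. Combined base = $320,500.
Net percentage adjustment: +50% −5% +5% = +50%. $320,500 × 1.5 = $480,750.
$480,750 is within the $825,000 maximum.

$480,750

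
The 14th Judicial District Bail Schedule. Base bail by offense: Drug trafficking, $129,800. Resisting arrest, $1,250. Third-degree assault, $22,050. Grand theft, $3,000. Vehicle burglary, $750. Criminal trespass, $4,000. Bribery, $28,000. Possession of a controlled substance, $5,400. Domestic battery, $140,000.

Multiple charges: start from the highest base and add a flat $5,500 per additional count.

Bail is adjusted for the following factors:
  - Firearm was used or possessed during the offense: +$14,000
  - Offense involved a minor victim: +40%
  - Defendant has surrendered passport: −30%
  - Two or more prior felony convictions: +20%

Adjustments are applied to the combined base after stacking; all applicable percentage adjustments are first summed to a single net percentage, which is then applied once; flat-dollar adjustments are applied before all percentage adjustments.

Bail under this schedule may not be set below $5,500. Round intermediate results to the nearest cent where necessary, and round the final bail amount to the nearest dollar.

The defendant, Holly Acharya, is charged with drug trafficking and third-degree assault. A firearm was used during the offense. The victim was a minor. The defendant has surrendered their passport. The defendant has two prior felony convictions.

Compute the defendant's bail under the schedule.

$194,090

Base amounts from the schedule: drug trafficking $129,800; third-degree assault $22,050.
Stacking rule: highest base plus $5,500 per additional charge. Highest is drug trafficking at $129,800; 1 additional charge → +$5,500. Combined base = $135,300.
Firearm was used or possessed during the offense (+$14,000 flat): $135,300 + $14,000 = $149,300.
Net percentage adjustment: +40% −30% +20% = +30%. $149,300 × 1.3 = $194,090.
$194,090 is at or above the $5,500 minimum.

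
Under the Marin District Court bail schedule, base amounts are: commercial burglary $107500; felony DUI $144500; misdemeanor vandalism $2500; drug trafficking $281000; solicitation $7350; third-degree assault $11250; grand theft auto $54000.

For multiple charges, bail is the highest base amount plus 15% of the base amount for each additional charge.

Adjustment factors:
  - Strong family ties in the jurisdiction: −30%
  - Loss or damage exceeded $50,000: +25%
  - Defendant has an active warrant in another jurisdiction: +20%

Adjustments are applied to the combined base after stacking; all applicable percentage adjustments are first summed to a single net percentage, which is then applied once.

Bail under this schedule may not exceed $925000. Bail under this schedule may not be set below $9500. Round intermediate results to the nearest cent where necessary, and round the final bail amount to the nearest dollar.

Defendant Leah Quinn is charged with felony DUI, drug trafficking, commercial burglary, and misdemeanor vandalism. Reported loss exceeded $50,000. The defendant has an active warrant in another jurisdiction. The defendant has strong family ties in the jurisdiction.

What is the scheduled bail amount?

Base amounts from the schedule: felony DUI $144500; drug trafficking $281000; commercial burglary $107500; misdemeanor vandalism $2500.
Stacking rule: highest base plus 15% of each additional charge. Highest is drug trafficking at $281000. Additional: $144500 × 15% = $21675; $107500 × 15% = $16125; $2500 × 15% = $375. Combined base = $281000 + $38175 = $319175.
Net percentage adjustment: −30% +25% +20% = +15%. $319175 × 1.15 = $367051.25.
$367051.25 is within the $925000 maximum.
$367051.25 is at or above the $9500 minimum.
Rounded to the nearest dollar: $367051.

$367051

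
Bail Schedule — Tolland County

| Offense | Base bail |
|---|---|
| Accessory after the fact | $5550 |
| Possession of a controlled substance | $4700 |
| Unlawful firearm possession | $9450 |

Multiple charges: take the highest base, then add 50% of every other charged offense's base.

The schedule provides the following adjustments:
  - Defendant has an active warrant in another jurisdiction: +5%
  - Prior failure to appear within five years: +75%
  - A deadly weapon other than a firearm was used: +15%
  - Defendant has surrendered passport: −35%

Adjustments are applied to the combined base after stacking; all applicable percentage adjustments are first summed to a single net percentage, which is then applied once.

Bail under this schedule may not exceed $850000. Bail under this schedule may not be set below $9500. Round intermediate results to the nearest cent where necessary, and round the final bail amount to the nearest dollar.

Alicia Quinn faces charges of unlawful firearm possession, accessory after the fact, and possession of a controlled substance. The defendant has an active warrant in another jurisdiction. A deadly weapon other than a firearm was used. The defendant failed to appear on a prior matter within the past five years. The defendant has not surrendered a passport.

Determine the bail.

$28421

Base amounts from the schedule: unlawful firearm possession $9450; accessory after the fact $5550; possession of a controlled substance $4700.
Stacking rule: highest base plus 50% of each additional charge. Highest is unlawful firearm possession at $9450. Additional: $5550 × 50% = $2775; $4700 × 50% = $2350. Combined base = $9450 + $5125 = $14575.
Net percentage adjustment: +5% +75% +15% = +95%. $14575 × 1.95 = $28421.25.
$28421.25 is within the $850000 maximum.
$28421.25 is at or above the $9500 minimum.
Rounded to the nearest dollar: $28421.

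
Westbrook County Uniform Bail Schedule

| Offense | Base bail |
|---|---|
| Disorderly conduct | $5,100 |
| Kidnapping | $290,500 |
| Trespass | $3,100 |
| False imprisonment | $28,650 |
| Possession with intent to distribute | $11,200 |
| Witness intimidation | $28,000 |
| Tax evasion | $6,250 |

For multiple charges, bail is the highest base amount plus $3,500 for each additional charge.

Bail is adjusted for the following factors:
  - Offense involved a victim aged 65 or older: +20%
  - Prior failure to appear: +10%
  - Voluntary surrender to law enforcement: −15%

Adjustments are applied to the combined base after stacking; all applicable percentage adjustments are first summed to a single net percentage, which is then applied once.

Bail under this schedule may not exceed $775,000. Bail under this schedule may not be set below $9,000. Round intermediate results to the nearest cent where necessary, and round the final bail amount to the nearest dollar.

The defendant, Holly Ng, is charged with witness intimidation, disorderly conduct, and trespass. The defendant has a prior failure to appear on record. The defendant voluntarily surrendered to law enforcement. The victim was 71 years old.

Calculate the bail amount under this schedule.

$40,250

Base amounts from the schedule: witness intimidation $28,000; disorderly conduct $5,100; trespass $3,100.
Stacking rule: highest base plus $3,500 per additional charge. Highest is witness intimidation at $28,000; 2 additional charges → +$7,000. Combined base = $35,000.
Net percentage adjustment: +20% +10% −15% = +15%. $35,000 × 1.15 = $40,250.
$40,250 is within the $775,000 maximum.
$40,250 is at or above the $9,000 minimum.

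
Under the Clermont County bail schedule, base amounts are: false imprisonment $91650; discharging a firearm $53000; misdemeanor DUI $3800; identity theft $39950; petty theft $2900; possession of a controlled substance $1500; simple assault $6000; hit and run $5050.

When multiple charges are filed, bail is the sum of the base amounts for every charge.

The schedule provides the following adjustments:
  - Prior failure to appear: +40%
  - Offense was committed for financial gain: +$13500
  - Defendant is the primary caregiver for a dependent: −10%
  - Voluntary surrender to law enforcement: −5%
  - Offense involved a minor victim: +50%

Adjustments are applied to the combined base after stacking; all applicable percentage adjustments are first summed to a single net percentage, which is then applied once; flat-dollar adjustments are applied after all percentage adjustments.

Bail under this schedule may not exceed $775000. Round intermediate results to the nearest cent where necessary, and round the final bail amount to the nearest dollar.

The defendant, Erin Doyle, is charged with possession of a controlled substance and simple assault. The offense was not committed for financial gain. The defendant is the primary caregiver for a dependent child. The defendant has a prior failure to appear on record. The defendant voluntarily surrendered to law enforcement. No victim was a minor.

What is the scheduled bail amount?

Base amounts from the schedule: possession of a controlled substance $1500; simple assault $6000.
Stacking rule: sum of all bases. $1500 + $6000 = $7500.
Net percentage adjustment: +40% −10% −5% = +25%. $7500 × 1.25 = $9375.
$9375 is within the $775000 maximum.

$9375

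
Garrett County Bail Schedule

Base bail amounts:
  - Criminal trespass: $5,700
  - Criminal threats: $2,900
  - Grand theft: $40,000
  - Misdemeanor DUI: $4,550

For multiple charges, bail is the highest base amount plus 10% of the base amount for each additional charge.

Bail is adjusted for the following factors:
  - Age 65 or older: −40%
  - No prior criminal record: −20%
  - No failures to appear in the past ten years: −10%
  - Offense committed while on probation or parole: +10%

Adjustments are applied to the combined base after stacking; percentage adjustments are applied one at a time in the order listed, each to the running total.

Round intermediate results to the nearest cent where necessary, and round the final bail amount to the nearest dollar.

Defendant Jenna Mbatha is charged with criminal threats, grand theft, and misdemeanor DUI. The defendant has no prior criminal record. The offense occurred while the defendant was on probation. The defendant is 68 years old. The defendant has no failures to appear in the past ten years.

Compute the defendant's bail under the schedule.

$19,362

Base amounts from the schedule: criminal threats $2,900; grand theft $40,000; misdemeanor DUI $4,550.
Stacking rule: highest base plus 10% of each additional charge. Highest is grand theft at $40,000. Additional: $2,900 × 10% = $290; $4,550 × 10% = $455. Combined base = $40,000 + $745 = $40,745.
Age 65 or older (−40%): $40,745 × 0.6 = $24,447.
No prior criminal record (−20%): $24,447 × 0.8 = $19,557.60.
No failures to appear in the past ten years (−10%): $19,557.60 × 0.9 = $17,601.84.
Offense committed while on probation or parole (+10%): $17,601.84 × 1.1 = $19,362.02.
Rounded to the nearest dollar: $19,362.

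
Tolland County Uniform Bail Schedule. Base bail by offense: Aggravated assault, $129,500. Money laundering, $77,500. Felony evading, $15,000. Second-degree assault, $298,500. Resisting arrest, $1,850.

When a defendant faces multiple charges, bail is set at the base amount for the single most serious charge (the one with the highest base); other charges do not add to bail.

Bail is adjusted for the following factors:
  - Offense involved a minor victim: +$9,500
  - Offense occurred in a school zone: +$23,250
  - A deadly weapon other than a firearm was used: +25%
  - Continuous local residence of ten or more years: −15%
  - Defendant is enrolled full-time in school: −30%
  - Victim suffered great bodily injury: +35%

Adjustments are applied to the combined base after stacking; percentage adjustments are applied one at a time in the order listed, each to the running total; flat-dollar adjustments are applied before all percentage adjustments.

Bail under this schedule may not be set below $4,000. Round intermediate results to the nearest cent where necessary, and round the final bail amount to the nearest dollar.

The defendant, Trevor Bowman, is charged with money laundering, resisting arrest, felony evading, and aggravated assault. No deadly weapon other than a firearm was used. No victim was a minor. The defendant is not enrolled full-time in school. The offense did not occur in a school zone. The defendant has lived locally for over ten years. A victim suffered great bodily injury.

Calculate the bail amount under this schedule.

Base amounts from the schedule: money laundering $77,500; resisting arrest $1,850; felony evading $15,000; aggravated assault $129,500.
Stacking rule: use the highest base only. Highest is aggravated assault at $129,500. Combined base = $129,500.
Continuous local residence of ten or more years (−15%): $129,500 × 0.85 = $110,075.
Victim suffered great bodily injury (+35%): $110,075 × 1.35 = $148,601.25.
$148,601.25 is at or above the $4,000 minimum.
Rounded to the nearest dollar: $148,601.

$148,601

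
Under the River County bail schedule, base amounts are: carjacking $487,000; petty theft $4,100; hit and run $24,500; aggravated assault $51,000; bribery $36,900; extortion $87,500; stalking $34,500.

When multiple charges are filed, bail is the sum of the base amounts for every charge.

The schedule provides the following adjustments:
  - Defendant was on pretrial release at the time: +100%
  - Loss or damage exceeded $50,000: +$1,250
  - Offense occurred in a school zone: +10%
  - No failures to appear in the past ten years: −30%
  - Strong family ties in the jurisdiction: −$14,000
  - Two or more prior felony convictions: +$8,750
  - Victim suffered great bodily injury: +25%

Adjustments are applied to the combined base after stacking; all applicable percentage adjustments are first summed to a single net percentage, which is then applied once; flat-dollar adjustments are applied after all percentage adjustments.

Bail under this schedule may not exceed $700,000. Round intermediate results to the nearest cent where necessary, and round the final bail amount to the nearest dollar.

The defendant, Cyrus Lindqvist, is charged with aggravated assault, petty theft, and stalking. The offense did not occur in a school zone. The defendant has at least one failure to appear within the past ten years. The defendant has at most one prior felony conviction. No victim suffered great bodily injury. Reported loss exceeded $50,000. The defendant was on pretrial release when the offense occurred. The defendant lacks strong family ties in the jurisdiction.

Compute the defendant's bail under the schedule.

Base amounts from the schedule: aggravated assault $51,000; petty theft $4,100; stalking $34,500.
Stacking rule: sum of all bases. $51,000 + $4,100 + $34,500 = $89,600.
Defendant was on pretrial release at the time (+100%): $89,600 × 2 = $179,200.
Loss or damage exceeded $50,000 (+$1,250 flat): $179,200 + $1,250 = $180,450.
$180,450 is within the $700,000 maximum.

$180,450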